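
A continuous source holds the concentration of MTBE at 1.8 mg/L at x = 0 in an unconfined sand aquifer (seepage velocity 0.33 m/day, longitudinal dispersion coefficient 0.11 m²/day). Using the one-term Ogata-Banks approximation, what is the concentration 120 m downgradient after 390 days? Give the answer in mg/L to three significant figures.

1.49 mg/L

For a continuous step input, C/C₀ ≈ ½·erfc((x−vt)/(2√(Dt))).
vt = 0.33 × 390 = 128.7 m and 2√(Dt) = 2√(0.11 × 390) = 13.10 m.
Argument (x−vt)/(2√(Dt)) = (120 − 128.7)/13.10 = -0.6641; ½·erfc(-0.6641) = 0.8262.
C = 1.8 × 0.8262 = 1.49 mg/L.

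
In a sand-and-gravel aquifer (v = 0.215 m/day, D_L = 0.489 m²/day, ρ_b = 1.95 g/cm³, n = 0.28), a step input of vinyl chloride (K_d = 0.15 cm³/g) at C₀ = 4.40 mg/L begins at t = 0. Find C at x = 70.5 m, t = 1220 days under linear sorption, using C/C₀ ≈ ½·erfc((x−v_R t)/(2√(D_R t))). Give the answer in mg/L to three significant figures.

Retardation factor R = 1 + ρ_b·K_d/n = 1 + 1.95 × 0.15/0.28 = 2.045.
Sorption retards both mechanisms: v_R = v/R = 0.1051 m/day, D_R = D/R = 0.2391 m²/day.
v_R·t = 0.1051 × 1220 = 128.222 m; 2√(D_R t) = 34.16 m; argument = (70.5 − 128.222)/34.16 = -1.690.
C = C₀ × ½·erfc(-1.690) = 4.40 × 0.9916 = 4.36 mg/L.

4.36 mg/L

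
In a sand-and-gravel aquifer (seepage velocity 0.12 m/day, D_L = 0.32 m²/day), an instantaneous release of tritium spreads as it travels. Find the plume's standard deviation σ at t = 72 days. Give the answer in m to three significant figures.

6.79 m

Dispersive spreading gives a Gaussian with σ² = 2Dt; advection only shifts the center.
σ = √(2 × 0.32 × 72) = 6.79 m.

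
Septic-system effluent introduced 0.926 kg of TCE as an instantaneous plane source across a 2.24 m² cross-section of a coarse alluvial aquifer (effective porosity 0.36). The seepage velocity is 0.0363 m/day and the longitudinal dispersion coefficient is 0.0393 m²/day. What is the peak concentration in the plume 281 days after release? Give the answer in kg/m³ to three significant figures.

The peak of an instantaneous 1D plume sits at x = vt; there the Gaussian factor is 1 and C_max = M/(n_e·A·√(4πDt)), where n_e·A is the pore area the mass is dissolved in.
√(4πDt) = √(4π × 0.0393 × 281) = 11.78 m, so C_max = 0.926/(0.36 × 2.24 × 11.78) = 0.0975 kg/m³.

0.0975 kg/m³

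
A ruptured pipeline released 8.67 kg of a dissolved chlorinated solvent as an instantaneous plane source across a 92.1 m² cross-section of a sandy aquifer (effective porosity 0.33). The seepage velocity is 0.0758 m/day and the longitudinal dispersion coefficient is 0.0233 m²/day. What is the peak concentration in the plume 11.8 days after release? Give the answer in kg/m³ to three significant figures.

The peak of an instantaneous 1D plume sits at x = vt; there the Gaussian factor is 1 and C_max = M/(n_e·A·√(4πDt)), where n_e·A is the pore area the mass is dissolved in.
√(4πDt) = √(4π × 0.0233 × 11.8) = 1.859 m, so C_max = 8.67/(0.33 × 92.1 × 1.859) = 0.153 kg/m³.

0.153 kg/m³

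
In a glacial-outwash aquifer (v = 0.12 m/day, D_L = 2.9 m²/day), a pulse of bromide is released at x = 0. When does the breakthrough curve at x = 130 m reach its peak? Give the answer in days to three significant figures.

901 days

For the 1D instantaneous-source solution, setting ∂C/∂t = 0 at fixed x gives v²t² + 2Dt − x² = 0, so t = (√(D² + v²x²) − D)/v².
√(D² + v²x²) = √(2.9² + 0.12² × 130²) = 15.87; v² = 0.0144.
t = (15.87 − 2.9)/0.0144 = 901 days (vs. the pure-advection estimate x/v = 1080 d).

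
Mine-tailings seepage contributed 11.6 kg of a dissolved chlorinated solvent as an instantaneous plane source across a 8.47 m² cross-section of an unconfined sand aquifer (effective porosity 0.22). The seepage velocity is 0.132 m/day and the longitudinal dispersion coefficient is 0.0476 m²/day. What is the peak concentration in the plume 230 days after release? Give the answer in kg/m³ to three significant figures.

0.531 kg/m³

The peak of an instantaneous 1D plume sits at x = vt; there the Gaussian factor is 1 and C_max = M/(n_e·A·√(4πDt)), where n_e·A is the pore area the mass is dissolved in.
√(4πDt) = √(4π × 0.0476 × 230) = 11.73 m, so C_max = 11.6/(0.22 × 8.47 × 11.73) = 0.531 kg/m³.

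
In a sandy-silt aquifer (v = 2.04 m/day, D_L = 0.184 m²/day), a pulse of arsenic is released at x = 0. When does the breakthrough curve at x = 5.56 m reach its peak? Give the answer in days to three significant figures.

2.68 days

For the 1D instantaneous-source solution, setting ∂C/∂t = 0 at fixed x gives v²t² + 2Dt − x² = 0, so t = (√(D² + v²x²) − D)/v².
√(D² + v²x²) = √(0.184² + 2.04² × 5.56²) = 11.34; v² = 4.1616.
t = (11.34 − 0.184)/4.1616 = 2.68 days (vs. the pure-advection estimate x/v = 2.73 d).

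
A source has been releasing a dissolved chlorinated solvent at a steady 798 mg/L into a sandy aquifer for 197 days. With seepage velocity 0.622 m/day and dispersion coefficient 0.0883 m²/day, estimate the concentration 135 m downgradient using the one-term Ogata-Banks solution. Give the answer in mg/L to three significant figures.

13.8 mg/L

For a continuous step input, C/C₀ ≈ ½·erfc((x−vt)/(2√(Dt))).
vt = 0.622 × 197 = 122.534 m and 2√(Dt) = 2√(0.0883 × 197) = 8.341 m.
Argument (x−vt)/(2√(Dt)) = (135 − 122.534)/8.341 = 1.495; ½·erfc(1.495) = 0.01725.
C = 798 × 0.01725 = 13.8 mg/L.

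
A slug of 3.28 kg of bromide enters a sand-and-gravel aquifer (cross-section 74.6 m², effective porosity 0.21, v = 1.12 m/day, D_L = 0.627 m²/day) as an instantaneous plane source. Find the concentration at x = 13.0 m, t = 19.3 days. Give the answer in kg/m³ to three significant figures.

0.00366 kg/m³

For an instantaneous plane source, C(x,t) = M/(n_e·A·√(4πDt)) · exp(−(x−vt)²/(4Dt)), with n_e·A the pore (flow) area.
Plume center vt = 1.12 × 19.3 = 21.616 m, so the well at 13.0 m is 8.616 m upgradient of the peak.
√(4πDt) = 12.33 m, giving peak height M/(n_e·A·√(4πDt)) = 3.28/(0.21 × 74.6 × 12.33) = 0.01698 kg/m³.
(x−vt)²/(4Dt) = (-8.616)²/(4 × 0.627 × 19.3) = 1.534; exp(−1.534) = 0.2157.
C = 0.01698 × 0.2157 = 0.00366 kg/m³.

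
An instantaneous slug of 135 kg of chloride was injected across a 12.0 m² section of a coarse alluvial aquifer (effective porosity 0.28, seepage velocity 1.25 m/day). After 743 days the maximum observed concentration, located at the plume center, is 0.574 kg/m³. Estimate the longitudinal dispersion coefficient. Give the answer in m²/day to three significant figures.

0.525 m²/day

At the plume center C_max = M/(n_e·A·√(4πDt)), so D = M²/(4πt·(n_e·A·C_max)²).
n_e·A·C_max = 0.28 × 12.0 × 0.574 = 1.929 kg/m.
D = 135²/(4π × 743 × 1.929²) = 0.525 m²/day.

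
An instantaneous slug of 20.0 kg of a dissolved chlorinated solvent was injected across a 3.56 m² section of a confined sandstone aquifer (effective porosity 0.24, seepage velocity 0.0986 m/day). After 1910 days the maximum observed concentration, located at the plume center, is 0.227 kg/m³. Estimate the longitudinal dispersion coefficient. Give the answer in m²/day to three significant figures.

At the plume center C_max = M/(n_e·A·√(4πDt)), so D = M²/(4πt·(n_e·A·C_max)²).
n_e·A·C_max = 0.24 × 3.56 × 0.227 = 0.1939 kg/m.
D = 20.0²/(4π × 1910 × 0.1939²) = 0.443 m²/day.

0.443 m²/day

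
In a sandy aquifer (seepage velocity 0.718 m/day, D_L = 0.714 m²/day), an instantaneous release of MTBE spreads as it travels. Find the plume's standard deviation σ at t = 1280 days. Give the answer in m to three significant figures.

Dispersive spreading gives a Gaussian with σ² = 2Dt; advection only shifts the center.
σ = √(2 × 0.714 × 1280) = 42.8 m.

42.8 m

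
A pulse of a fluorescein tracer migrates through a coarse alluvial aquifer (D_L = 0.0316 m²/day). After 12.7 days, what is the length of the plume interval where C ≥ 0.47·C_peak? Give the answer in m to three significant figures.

2.20 m

The plume is Gaussian with σ = √(2Dt) = √(2 × 0.0316 × 12.7) = 0.8959 m.
C/C_peak = exp(−Δx²/(2σ²)) = 0.47 ⇒ Δx = σ·√(−2 ln 0.47) = 0.8959 × 1.229 = 1.101 m.
Width = 2Δx = 2.20 m.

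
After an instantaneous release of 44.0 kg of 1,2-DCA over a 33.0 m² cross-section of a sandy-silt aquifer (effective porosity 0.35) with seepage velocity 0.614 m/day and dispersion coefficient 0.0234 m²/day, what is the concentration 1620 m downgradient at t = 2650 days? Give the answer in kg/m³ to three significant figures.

0.111 kg/m³

For an instantaneous plane source, C(x,t) = M/(n_e·A·√(4πDt)) · exp(−(x−vt)²/(4Dt)), with n_e·A the pore (flow) area.
Plume center vt = 0.614 × 2650 = 1627.1 m, so the well at 1620 m is 7.1 m upgradient of the peak.
√(4πDt) = 27.91 m, giving peak height M/(n_e·A·√(4πDt)) = 44.0/(0.35 × 33.0 × 27.91) = 0.1365 kg/m³.
(x−vt)²/(4Dt) = (-7.1)²/(4 × 0.0234 × 2650) = 0.2032; exp(−0.2032) = 0.8161.
C = 0.1365 × 0.8161 = 0.111 kg/m³.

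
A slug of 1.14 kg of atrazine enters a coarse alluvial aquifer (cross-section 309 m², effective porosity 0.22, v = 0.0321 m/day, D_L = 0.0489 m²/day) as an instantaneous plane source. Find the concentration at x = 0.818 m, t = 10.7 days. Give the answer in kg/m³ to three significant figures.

0.00587 kg/m³

For an instantaneous plane source, C(x,t) = M/(n_e·A·√(4πDt)) · exp(−(x−vt)²/(4Dt)), with n_e·A the pore (flow) area.
Plume center vt = 0.0321 × 10.7 = 0.34347 m, so the well at 0.818 m is 0.47453 m downgradient of the peak.
√(4πDt) = 2.564 m, giving peak height M/(n_e·A·√(4πDt)) = 1.14/(0.22 × 309 × 2.564) = 0.006540 kg/m³.
(x−vt)²/(4Dt) = (0.47453)²/(4 × 0.0489 × 10.7) = 0.1076; exp(−0.1076) = 0.8980.
C = 0.006540 × 0.8980 = 0.00587 kg/m³.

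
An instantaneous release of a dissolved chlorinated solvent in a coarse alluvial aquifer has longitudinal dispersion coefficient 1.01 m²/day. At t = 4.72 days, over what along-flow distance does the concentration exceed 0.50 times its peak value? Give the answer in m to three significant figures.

The plume is Gaussian with σ = √(2Dt) = √(2 × 1.01 × 4.72) = 3.088 m.
C/C_peak = exp(−Δx²/(2σ²)) = 0.50 ⇒ Δx = σ·√(−2 ln 0.50) = 3.088 × 1.177 = 3.635 m.
Width = 2Δx = 7.27 m.

7.27 m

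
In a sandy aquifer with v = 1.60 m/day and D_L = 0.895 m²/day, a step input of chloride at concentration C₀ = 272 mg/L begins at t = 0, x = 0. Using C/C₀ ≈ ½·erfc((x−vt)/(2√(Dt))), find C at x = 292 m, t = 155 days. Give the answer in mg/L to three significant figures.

1.12 mg/L

For a continuous step input, C/C₀ ≈ ½·erfc((x−vt)/(2√(Dt))).
vt = 1.60 × 155 = 248 m and 2√(Dt) = 2√(0.895 × 155) = 23.56 m.
Argument (x−vt)/(2√(Dt)) = (292 − 248)/23.56 = 1.868; ½·erfc(1.868) = 0.004124.
C = 272 × 0.004124 = 1.12 mg/L.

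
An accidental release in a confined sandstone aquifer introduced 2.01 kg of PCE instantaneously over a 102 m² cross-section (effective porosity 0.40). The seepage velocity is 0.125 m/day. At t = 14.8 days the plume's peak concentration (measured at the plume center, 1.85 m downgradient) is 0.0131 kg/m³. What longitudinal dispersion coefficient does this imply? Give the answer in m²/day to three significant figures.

0.0760 m²/day

At the plume center C_max = M/(n_e·A·√(4πDt)), so D = M²/(4πt·(n_e·A·C_max)²).
n_e·A·C_max = 0.40 × 102 × 0.0131 = 0.5345 kg/m.
D = 2.01²/(4π × 14.8 × 0.5345²) = 0.0760 m²/day.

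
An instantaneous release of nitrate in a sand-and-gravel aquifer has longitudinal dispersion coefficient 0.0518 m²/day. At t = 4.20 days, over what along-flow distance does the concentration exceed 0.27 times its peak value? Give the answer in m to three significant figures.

2.13 m

The plume is Gaussian with σ = √(2Dt) = √(2 × 0.0518 × 4.20) = 0.6596 m.
C/C_peak = exp(−Δx²/(2σ²)) = 0.27 ⇒ Δx = σ·√(−2 ln 0.27) = 0.6596 × 1.618 = 1.067 m.
Width = 2Δx = 2.13 m.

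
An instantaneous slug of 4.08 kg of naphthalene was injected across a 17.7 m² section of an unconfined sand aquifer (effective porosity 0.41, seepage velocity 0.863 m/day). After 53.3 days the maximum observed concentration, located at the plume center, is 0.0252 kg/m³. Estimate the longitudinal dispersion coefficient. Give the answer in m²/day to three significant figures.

0.743 m²/day

At the plume center C_max = M/(n_e·A·√(4πDt)), so D = M²/(4πt·(n_e·A·C_max)²).
n_e·A·C_max = 0.41 × 17.7 × 0.0252 = 0.1829 kg/m.
D = 4.08²/(4π × 53.3 × 0.1829²) = 0.743 m²/day.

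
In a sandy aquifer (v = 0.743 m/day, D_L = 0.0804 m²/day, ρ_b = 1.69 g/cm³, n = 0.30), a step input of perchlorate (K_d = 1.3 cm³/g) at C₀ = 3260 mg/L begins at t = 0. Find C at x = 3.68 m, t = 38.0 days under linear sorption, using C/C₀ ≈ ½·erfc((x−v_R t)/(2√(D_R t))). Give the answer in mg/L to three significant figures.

Retardation factor R = 1 + ρ_b·K_d/n = 1 + 1.69 × 1.3/0.30 = 8.323.
Sorption retards both mechanisms: v_R = v/R = 0.08927 m/day, D_R = D/R = 0.009660 m²/day.
v_R·t = 0.08927 × 38.0 = 3.39226 m; 2√(D_R t) = 1.212 m; argument = (3.68 − 3.39226)/1.212 = 0.2374.
C = C₀ × ½·erfc(0.2374) = 3260 × 0.3685 = 1200 mg/L.

1200 mg/L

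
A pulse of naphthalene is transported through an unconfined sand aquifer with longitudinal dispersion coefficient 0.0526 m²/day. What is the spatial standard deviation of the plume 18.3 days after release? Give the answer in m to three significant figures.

Dispersive spreading gives a Gaussian with σ² = 2Dt; advection only shifts the center.
σ = √(2 × 0.0526 × 18.3) = 1.39 m.

1.39 m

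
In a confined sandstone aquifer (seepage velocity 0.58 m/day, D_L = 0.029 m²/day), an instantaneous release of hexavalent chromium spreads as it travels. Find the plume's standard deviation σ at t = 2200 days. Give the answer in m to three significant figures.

11.3 m

Dispersive spreading gives a Gaussian with σ² = 2Dt; advection only shifts the center.
σ = √(2 × 0.029 × 2200) = 11.3 m.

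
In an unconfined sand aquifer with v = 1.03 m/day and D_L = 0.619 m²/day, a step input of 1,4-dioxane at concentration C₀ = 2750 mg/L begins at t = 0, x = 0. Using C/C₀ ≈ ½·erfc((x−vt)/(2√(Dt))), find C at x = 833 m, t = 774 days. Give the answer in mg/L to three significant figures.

For a continuous step input, C/C₀ ≈ ½·erfc((x−vt)/(2√(Dt))).
vt = 1.03 × 774 = 797.22 m and 2√(Dt) = 2√(0.619 × 774) = 43.78 m.
Argument (x−vt)/(2√(Dt)) = (833 − 797.22)/43.78 = 0.8173; ½·erfc(0.8173) = 0.1239.
C = 2750 × 0.1239 = 341 mg/L.

341 mg/L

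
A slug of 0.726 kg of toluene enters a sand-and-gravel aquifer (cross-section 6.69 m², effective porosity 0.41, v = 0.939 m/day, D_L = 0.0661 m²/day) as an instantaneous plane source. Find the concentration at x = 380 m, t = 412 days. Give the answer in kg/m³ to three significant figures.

For an instantaneous plane source, C(x,t) = M/(n_e·A·√(4πDt)) · exp(−(x−vt)²/(4Dt)), with n_e·A the pore (flow) area.
Plume center vt = 0.939 × 412 = 386.868 m, so the well at 380 m is 6.868 m upgradient of the peak.
√(4πDt) = 18.50 m, giving peak height M/(n_e·A·√(4πDt)) = 0.726/(0.41 × 6.69 × 18.50) = 0.01431 kg/m³.
(x−vt)²/(4Dt) = (-6.868)²/(4 × 0.0661 × 412) = 0.4330; exp(−0.4330) = 0.6486.
C = 0.01431 × 0.6486 = 0.00928 kg/m³.

0.00928 kg/m³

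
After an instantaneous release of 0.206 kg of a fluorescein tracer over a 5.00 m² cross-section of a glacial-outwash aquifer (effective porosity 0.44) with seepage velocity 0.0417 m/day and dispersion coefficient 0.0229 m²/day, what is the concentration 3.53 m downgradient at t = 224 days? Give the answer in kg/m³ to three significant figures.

For an instantaneous plane source, C(x,t) = M/(n_e·A·√(4πDt)) · exp(−(x−vt)²/(4Dt)), with n_e·A the pore (flow) area.
Plume center vt = 0.0417 × 224 = 9.3408 m, so the well at 3.53 m is 5.8108 m upgradient of the peak.
√(4πDt) = 8.029 m, giving peak height M/(n_e·A·√(4πDt)) = 0.206/(0.44 × 5.00 × 8.029) = 0.01166 kg/m³.
(x−vt)²/(4Dt) = (-5.8108)²/(4 × 0.0229 × 224) = 1.646; exp(−1.646) = 0.1928.
C = 0.01166 × 0.1928 = 0.00225 kg/m³.

0.00225 kg/m³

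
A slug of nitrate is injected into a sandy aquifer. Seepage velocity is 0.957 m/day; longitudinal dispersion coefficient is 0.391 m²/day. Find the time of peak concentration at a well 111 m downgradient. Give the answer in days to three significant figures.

For the 1D instantaneous-source solution, setting ∂C/∂t = 0 at fixed x gives v²t² + 2Dt − x² = 0, so t = (√(D² + v²x²) − D)/v².
√(D² + v²x²) = √(0.391² + 0.957² × 111²) = 106.2; v² = 0.915849.
t = (106.2 − 0.391)/0.915849 = 116 days (vs. the pure-advection estimate x/v = 116 d).

116 days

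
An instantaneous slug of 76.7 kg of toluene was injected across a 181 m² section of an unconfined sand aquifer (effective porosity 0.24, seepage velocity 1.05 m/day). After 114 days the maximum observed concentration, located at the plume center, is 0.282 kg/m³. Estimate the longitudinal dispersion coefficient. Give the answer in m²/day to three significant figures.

0.0274 m²/day

At the plume center C_max = M/(n_e·A·√(4πDt)), so D = M²/(4πt·(n_e·A·C_max)²).
n_e·A·C_max = 0.24 × 181 × 0.282 = 12.25 kg/m.
D = 76.7²/(4π × 114 × 12.25²) = 0.0274 m²/day.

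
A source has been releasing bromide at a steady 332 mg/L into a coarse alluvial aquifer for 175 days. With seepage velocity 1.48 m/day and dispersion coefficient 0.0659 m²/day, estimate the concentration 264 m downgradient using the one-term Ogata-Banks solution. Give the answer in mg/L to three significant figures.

For a continuous step input, C/C₀ ≈ ½·erfc((x−vt)/(2√(Dt))).
vt = 1.48 × 175 = 259 m and 2√(Dt) = 2√(0.0659 × 175) = 6.792 m.
Argument (x−vt)/(2√(Dt)) = (264 − 259)/6.792 = 0.7362; ½·erfc(0.7362) = 0.1489.
C = 332 × 0.1489 = 49.4 mg/L.

49.4 mg/L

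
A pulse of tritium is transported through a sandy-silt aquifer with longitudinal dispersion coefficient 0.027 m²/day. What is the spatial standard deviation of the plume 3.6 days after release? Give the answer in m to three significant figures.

0.441 m

Dispersive spreading gives a Gaussian with σ² = 2Dt; advection only shifts the center.
σ = √(2 × 0.027 × 3.6) = 0.441 m.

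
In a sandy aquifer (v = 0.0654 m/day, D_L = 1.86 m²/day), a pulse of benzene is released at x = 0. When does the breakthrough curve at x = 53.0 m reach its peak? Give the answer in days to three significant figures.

For the 1D instantaneous-source solution, setting ∂C/∂t = 0 at fixed x gives v²t² + 2Dt − x² = 0, so t = (√(D² + v²x²) − D)/v².
√(D² + v²x²) = √(1.86² + 0.0654² × 53.0²) = 3.934; v² = 0.00427716.
t = (3.934 − 1.86)/0.00427716 = 485 days (vs. the pure-advection estimate x/v = 810 d).

485 days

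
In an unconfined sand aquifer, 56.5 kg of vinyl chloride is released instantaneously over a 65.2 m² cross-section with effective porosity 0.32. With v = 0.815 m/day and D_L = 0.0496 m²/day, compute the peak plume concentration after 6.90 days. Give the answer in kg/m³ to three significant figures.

The peak of an instantaneous 1D plume sits at x = vt; there the Gaussian factor is 1 and C_max = M/(n_e·A·√(4πDt)), where n_e·A is the pore area the mass is dissolved in.
√(4πDt) = √(4π × 0.0496 × 6.90) = 2.074 m, so C_max = 56.5/(0.32 × 65.2 × 2.074) = 1.31 kg/m³.

1.31 kg/m³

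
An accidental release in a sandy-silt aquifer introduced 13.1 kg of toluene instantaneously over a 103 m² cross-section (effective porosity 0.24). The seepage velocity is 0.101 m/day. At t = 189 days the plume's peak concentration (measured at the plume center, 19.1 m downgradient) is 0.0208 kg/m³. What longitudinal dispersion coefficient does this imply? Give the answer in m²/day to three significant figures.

At the plume center C_max = M/(n_e·A·√(4πDt)), so D = M²/(4πt·(n_e·A·C_max)²).
n_e·A·C_max = 0.24 × 103 × 0.0208 = 0.5142 kg/m.
D = 13.1²/(4π × 189 × 0.5142²) = 0.273 m²/day.

0.273 m²/day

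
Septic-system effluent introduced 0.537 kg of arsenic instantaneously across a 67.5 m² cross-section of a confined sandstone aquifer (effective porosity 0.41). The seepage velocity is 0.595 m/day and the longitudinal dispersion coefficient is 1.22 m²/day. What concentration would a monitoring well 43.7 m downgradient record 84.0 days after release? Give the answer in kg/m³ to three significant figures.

0.000491 kg/m³

For an instantaneous plane source, C(x,t) = M/(n_e·A·√(4πDt)) · exp(−(x−vt)²/(4Dt)), with n_e·A the pore (flow) area.
Plume center vt = 0.595 × 84.0 = 49.98 m, so the well at 43.7 m is 6.28 m upgradient of the peak.
√(4πDt) = 35.89 m, giving peak height M/(n_e·A·√(4πDt)) = 0.537/(0.41 × 67.5 × 35.89) = 0.0005406 kg/m³.
(x−vt)²/(4Dt) = (-6.28)²/(4 × 1.22 × 84.0) = 0.09621; exp(−0.09621) = 0.9083.
C = 0.0005406 × 0.9083 = 0.000491 kg/m³.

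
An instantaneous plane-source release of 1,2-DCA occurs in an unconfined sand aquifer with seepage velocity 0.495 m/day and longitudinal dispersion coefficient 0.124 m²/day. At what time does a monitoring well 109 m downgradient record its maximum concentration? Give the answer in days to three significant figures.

220 days

For the 1D instantaneous-source solution, setting ∂C/∂t = 0 at fixed x gives v²t² + 2Dt − x² = 0, so t = (√(D² + v²x²) − D)/v².
√(D² + v²x²) = √(0.124² + 0.495² × 109²) = 53.96; v² = 0.245025.
t = (53.96 − 0.124)/0.245025 = 220 days (vs. the pure-advection estimate x/v = 220 d).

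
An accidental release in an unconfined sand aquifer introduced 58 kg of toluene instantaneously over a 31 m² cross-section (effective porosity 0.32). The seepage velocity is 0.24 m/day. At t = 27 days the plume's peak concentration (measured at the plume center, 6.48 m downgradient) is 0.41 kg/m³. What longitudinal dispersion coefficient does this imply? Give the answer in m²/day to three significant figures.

At the plume center C_max = M/(n_e·A·√(4πDt)), so D = M²/(4πt·(n_e·A·C_max)²).
n_e·A·C_max = 0.32 × 31 × 0.41 = 4.067 kg/m.
D = 58²/(4π × 27 × 4.067²) = 0.599 m²/day.

0.599 m²/day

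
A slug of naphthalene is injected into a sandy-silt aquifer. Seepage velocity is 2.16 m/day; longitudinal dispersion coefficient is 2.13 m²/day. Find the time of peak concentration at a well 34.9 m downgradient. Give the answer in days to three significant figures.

For the 1D instantaneous-source solution, setting ∂C/∂t = 0 at fixed x gives v²t² + 2Dt − x² = 0, so t = (√(D² + v²x²) − D)/v².
√(D² + v²x²) = √(2.13² + 2.16² × 34.9²) = 75.41; v² = 4.6656.
t = (75.41 − 2.13)/4.6656 = 15.7 days (vs. the pure-advection estimate x/v = 16.2 d).

15.7 days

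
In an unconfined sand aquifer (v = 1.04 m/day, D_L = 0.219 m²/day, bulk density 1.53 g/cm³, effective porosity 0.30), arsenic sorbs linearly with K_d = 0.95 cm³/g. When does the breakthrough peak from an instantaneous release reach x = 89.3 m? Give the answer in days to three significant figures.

501 days

Retardation factor R = 1 + ρ_b·K_d/n = 1 + 1.53 × 0.95/0.30 = 5.845.
Sorption retards both mechanisms: v_R = v/R = 0.1779 m/day, D_R = D/R = 0.03747 m²/day.
Peak time from v_R²t² + 2D_R t − x² = 0: t = (√(D_R² + v_R²x²) − D_R)/v_R².
√(D_R² + v_R²x²) = √(0.03747² + 0.1779² × 89.3²) = 15.89; v_R² = 0.03165.
t = (15.89 − 0.03747)/0.03165 = 501 days.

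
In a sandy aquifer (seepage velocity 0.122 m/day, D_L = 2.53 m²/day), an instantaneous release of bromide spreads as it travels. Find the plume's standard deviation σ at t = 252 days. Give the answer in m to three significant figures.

Dispersive spreading gives a Gaussian with σ² = 2Dt; advection only shifts the center.
σ = √(2 × 2.53 × 252) = 35.7 m.

35.7 m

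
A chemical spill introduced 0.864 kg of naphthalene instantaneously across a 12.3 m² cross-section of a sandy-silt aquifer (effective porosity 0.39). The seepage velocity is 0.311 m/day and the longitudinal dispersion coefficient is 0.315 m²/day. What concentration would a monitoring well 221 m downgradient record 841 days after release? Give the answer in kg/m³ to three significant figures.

For an instantaneous plane source, C(x,t) = M/(n_e·A·√(4πDt)) · exp(−(x−vt)²/(4Dt)), with n_e·A the pore (flow) area.
Plume center vt = 0.311 × 841 = 261.551 m, so the well at 221 m is 40.551 m upgradient of the peak.
√(4πDt) = 57.70 m, giving peak height M/(n_e·A·√(4πDt)) = 0.864/(0.39 × 12.3 × 57.70) = 0.003122 kg/m³.
(x−vt)²/(4Dt) = (-40.551)²/(4 × 0.315 × 841) = 1.552; exp(−1.552) = 0.2118.
C = 0.003122 × 0.2118 = 0.000661 kg/m³.

0.000661 kg/m³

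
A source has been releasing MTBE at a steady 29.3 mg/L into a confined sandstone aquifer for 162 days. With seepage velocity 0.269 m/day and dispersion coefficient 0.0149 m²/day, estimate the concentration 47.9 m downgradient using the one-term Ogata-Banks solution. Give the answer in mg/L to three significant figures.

For a continuous step input, C/C₀ ≈ ½·erfc((x−vt)/(2√(Dt))).
vt = 0.269 × 162 = 43.578 m and 2√(Dt) = 2√(0.0149 × 162) = 3.107 m.
Argument (x−vt)/(2√(Dt)) = (47.9 − 43.578)/3.107 = 1.391; ½·erfc(1.391) = 0.02458.
C = 29.3 × 0.02458 = 0.720 mg/L.

0.720 mg/L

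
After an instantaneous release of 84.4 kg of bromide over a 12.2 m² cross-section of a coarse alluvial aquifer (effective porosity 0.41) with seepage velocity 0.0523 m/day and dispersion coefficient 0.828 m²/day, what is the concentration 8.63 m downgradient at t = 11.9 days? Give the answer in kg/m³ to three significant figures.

0.298 kg/m³

For an instantaneous plane source, C(x,t) = M/(n_e·A·√(4πDt)) · exp(−(x−vt)²/(4Dt)), with n_e·A the pore (flow) area.
Plume center vt = 0.0523 × 11.9 = 0.62237 m, so the well at 8.63 m is 8.00763 m downgradient of the peak.
√(4πDt) = 11.13 m, giving peak height M/(n_e·A·√(4πDt)) = 84.4/(0.41 × 12.2 × 11.13) = 1.516 kg/m³.
(x−vt)²/(4Dt) = (8.00763)²/(4 × 0.828 × 11.9) = 1.627; exp(−1.627) = 0.1965.
C = 1.516 × 0.1965 = 0.298 kg/m³.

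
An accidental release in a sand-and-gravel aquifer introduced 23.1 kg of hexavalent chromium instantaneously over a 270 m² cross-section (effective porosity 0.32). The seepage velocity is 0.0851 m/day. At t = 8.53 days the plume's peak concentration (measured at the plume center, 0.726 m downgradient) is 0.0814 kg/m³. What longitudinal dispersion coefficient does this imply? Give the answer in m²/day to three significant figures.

0.101 m²/day

At the plume center C_max = M/(n_e·A·√(4πDt)), so D = M²/(4πt·(n_e·A·C_max)²).
n_e·A·C_max = 0.32 × 270 × 0.0814 = 7.033 kg/m.
D = 23.1²/(4π × 8.53 × 7.033²) = 0.101 m²/day.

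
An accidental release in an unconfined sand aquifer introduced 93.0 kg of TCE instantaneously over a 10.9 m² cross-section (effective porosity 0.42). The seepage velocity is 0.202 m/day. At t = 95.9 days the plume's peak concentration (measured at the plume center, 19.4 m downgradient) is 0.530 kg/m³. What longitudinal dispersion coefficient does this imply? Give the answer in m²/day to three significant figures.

At the plume center C_max = M/(n_e·A·√(4πDt)), so D = M²/(4πt·(n_e·A·C_max)²).
n_e·A·C_max = 0.42 × 10.9 × 0.530 = 2.426 kg/m.
D = 93.0²/(4π × 95.9 × 2.426²) = 1.22 m²/day.

1.22 m²/day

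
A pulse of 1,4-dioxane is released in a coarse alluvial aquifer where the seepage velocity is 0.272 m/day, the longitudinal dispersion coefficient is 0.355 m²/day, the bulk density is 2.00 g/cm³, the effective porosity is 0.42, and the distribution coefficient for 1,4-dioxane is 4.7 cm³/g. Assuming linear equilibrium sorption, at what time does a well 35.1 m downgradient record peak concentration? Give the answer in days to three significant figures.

2910 days

Retardation factor R = 1 + ρ_b·K_d/n = 1 + 2.00 × 4.7/0.42 = 23.38.
Sorption retards both mechanisms: v_R = v/R = 0.01163 m/day, D_R = D/R = 0.01518 m²/day.
Peak time from v_R²t² + 2D_R t − x² = 0: t = (√(D_R² + v_R²x²) − D_R)/v_R².
√(D_R² + v_R²x²) = √(0.01518² + 0.01163² × 35.1²) = 0.4085; v_R² = 0.0001353.
t = (0.4085 − 0.01518)/0.0001353 = 2910 days.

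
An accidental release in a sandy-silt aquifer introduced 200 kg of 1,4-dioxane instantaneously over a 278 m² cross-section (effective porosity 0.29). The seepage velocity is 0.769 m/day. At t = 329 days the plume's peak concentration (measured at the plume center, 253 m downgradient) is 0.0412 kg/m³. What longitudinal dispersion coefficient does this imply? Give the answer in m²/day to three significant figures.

0.877 m²/day

At the plume center C_max = M/(n_e·A·√(4πDt)), so D = M²/(4πt·(n_e·A·C_max)²).
n_e·A·C_max = 0.29 × 278 × 0.0412 = 3.322 kg/m.
D = 200²/(4π × 329 × 3.322²) = 0.877 m²/day.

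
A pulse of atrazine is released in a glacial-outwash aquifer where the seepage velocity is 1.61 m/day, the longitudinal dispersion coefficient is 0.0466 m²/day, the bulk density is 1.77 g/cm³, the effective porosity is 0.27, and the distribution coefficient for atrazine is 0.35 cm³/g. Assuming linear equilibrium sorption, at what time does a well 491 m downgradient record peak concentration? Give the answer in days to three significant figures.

1000 days

Retardation factor R = 1 + ρ_b·K_d/n = 1 + 1.77 × 0.35/0.27 = 3.294.
Sorption retards both mechanisms: v_R = v/R = 0.4888 m/day, D_R = D/R = 0.01415 m²/day.
Peak time from v_R²t² + 2D_R t − x² = 0: t = (√(D_R² + v_R²x²) − D_R)/v_R².
√(D_R² + v_R²x²) = √(0.01415² + 0.4888² × 491²) = 240.0; v_R² = 0.2389.
t = (240.0 − 0.01415)/0.2389 = 1000 days.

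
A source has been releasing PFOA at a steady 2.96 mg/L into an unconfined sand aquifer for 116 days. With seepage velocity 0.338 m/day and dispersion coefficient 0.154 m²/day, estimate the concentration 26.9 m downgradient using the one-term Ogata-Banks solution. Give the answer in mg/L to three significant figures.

2.90 mg/L

For a continuous step input, C/C₀ ≈ ½·erfc((x−vt)/(2√(Dt))).
vt = 0.338 × 116 = 39.208 m and 2√(Dt) = 2√(0.154 × 116) = 8.453 m.
Argument (x−vt)/(2√(Dt)) = (26.9 − 39.208)/8.453 = -1.456; ½·erfc(-1.456) = 0.9803.
C = 2.96 × 0.9803 = 2.90 mg/L.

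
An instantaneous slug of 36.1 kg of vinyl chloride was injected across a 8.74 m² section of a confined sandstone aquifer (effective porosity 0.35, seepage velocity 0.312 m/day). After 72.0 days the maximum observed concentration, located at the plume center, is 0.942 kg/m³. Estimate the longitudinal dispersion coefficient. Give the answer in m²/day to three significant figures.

0.173 m²/day

At the plume center C_max = M/(n_e·A·√(4πDt)), so D = M²/(4πt·(n_e·A·C_max)²).
n_e·A·C_max = 0.35 × 8.74 × 0.942 = 2.882 kg/m.
D = 36.1²/(4π × 72.0 × 2.882²) = 0.173 m²/day.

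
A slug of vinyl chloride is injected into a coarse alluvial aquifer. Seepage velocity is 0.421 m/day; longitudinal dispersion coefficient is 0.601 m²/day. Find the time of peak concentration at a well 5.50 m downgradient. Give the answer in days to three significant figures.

10.1 days

For the 1D instantaneous-source solution, setting ∂C/∂t = 0 at fixed x gives v²t² + 2Dt − x² = 0, so t = (√(D² + v²x²) − D)/v².
√(D² + v²x²) = √(0.601² + 0.421² × 5.50²) = 2.392; v² = 0.177241.
t = (2.392 − 0.601)/0.177241 = 10.1 days (vs. the pure-advection estimate x/v = 13.1 d).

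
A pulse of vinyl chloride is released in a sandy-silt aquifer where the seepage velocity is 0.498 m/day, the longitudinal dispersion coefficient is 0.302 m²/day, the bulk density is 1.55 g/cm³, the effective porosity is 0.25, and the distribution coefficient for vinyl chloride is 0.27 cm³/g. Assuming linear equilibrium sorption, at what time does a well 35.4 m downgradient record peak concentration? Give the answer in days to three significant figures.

Retardation factor R = 1 + ρ_b·K_d/n = 1 + 1.55 × 0.27/0.25 = 2.674.
Sorption retards both mechanisms: v_R = v/R = 0.1862 m/day, D_R = D/R = 0.1129 m²/day.
Peak time from v_R²t² + 2D_R t − x² = 0: t = (√(D_R² + v_R²x²) − D_R)/v_R².
√(D_R² + v_R²x²) = √(0.1129² + 0.1862² × 35.4²) = 6.592; v_R² = 0.03467.
t = (6.592 − 0.1129)/0.03467 = 187 days.

187 days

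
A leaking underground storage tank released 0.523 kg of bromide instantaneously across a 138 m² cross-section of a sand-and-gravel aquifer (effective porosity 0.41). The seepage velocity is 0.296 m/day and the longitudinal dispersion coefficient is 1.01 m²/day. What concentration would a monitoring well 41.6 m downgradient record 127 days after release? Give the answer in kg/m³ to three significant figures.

For an instantaneous plane source, C(x,t) = M/(n_e·A·√(4πDt)) · exp(−(x−vt)²/(4Dt)), with n_e·A the pore (flow) area.
Plume center vt = 0.296 × 127 = 37.592 m, so the well at 41.6 m is 4.008 m downgradient of the peak.
√(4πDt) = 40.15 m, giving peak height M/(n_e·A·√(4πDt)) = 0.523/(0.41 × 138 × 40.15) = 0.0002302 kg/m³.
(x−vt)²/(4Dt) = (4.008)²/(4 × 1.01 × 127) = 0.03131; exp(−0.03131) = 0.9692.
C = 0.0002302 × 0.9692 = 0.000223 kg/m³.

0.000223 kg/m³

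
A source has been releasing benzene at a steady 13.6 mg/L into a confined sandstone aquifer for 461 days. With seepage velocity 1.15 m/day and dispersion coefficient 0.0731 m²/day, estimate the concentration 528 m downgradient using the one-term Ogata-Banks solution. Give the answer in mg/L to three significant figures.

8.20 mg/L

For a continuous step input, C/C₀ ≈ ½·erfc((x−vt)/(2√(Dt))).
vt = 1.15 × 461 = 530.15 m and 2√(Dt) = 2√(0.0731 × 461) = 11.61 m.
Argument (x−vt)/(2√(Dt)) = (528 − 530.15)/11.61 = -0.1852; ½·erfc(-0.1852) = 0.6033.
C = 13.6 × 0.6033 = 8.20 mg/L.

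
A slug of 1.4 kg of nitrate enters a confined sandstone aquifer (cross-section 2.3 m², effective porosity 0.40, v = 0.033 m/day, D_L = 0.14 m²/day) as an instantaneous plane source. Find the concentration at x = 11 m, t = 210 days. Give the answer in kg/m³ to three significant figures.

For an instantaneous plane source, C(x,t) = M/(n_e·A·√(4πDt)) · exp(−(x−vt)²/(4Dt)), with n_e·A the pore (flow) area.
Plume center vt = 0.033 × 210 = 6.93 m, so the well at 11 m is 4.07 m downgradient of the peak.
√(4πDt) = 19.22 m, giving peak height M/(n_e·A·√(4πDt)) = 1.4/(0.40 × 2.3 × 19.22) = 0.07917 kg/m³.
(x−vt)²/(4Dt) = (4.07)²/(4 × 0.14 × 210) = 0.1409; exp(−0.1409) = 0.8686.
C = 0.07917 × 0.8686 = 0.0688 kg/m³.

0.0688 kg/m³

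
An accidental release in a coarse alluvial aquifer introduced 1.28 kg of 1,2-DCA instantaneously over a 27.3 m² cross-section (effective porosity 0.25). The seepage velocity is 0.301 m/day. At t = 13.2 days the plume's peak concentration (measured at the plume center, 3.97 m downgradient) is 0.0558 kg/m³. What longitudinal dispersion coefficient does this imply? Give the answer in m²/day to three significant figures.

At the plume center C_max = M/(n_e·A·√(4πDt)), so D = M²/(4πt·(n_e·A·C_max)²).
n_e·A·C_max = 0.25 × 27.3 × 0.0558 = 0.3808 kg/m.
D = 1.28²/(4π × 13.2 × 0.3808²) = 0.0681 m²/day.

0.0681 m²/day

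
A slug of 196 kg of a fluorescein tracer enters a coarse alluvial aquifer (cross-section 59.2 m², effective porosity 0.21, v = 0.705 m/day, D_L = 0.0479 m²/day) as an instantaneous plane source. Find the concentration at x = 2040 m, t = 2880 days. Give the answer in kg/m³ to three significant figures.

For an instantaneous plane source, C(x,t) = M/(n_e·A·√(4πDt)) · exp(−(x−vt)²/(4Dt)), with n_e·A the pore (flow) area.
Plume center vt = 0.705 × 2880 = 2030.4 m, so the well at 2040 m is 9.6 m downgradient of the peak.
√(4πDt) = 41.64 m, giving peak height M/(n_e·A·√(4πDt)) = 196/(0.21 × 59.2 × 41.64) = 0.3786 kg/m³.
(x−vt)²/(4Dt) = (9.6)²/(4 × 0.0479 × 2880) = 0.1670; exp(−0.1670) = 0.8462.
C = 0.3786 × 0.8462 = 0.320 kg/m³.

0.320 kg/m³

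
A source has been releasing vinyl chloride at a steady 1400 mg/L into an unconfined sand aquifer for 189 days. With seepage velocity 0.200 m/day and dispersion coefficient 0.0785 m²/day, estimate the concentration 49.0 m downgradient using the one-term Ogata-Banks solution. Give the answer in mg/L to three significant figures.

27.8 mg/L

For a continuous step input, C/C₀ ≈ ½·erfc((x−vt)/(2√(Dt))).
vt = 0.200 × 189 = 37.8 m and 2√(Dt) = 2√(0.0785 × 189) = 7.704 m.
Argument (x−vt)/(2√(Dt)) = (49.0 − 37.8)/7.704 = 1.454; ½·erfc(1.454) = 0.01988.
C = 1400 × 0.01988 = 27.8 mg/L.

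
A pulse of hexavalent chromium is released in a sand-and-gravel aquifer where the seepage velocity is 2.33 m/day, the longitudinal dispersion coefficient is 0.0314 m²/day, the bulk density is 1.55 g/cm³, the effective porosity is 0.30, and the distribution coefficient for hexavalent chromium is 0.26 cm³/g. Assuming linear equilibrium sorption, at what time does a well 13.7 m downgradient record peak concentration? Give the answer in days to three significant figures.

13.8 days

Retardation factor R = 1 + ρ_b·K_d/n = 1 + 1.55 × 0.26/0.30 = 2.343.
Sorption retards both mechanisms: v_R = v/R = 0.9945 m/day, D_R = D/R = 0.01340 m²/day.
Peak time from v_R²t² + 2D_R t − x² = 0: t = (√(D_R² + v_R²x²) − D_R)/v_R².
√(D_R² + v_R²x²) = √(0.01340² + 0.9945² × 13.7²) = 13.62; v_R² = 0.9890.
t = (13.62 − 0.01340)/0.9890 = 13.8 days.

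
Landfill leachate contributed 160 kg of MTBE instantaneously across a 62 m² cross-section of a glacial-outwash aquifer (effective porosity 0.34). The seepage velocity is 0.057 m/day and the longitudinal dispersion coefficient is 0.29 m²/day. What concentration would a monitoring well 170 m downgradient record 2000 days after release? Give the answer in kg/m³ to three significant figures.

For an instantaneous plane source, C(x,t) = M/(n_e·A·√(4πDt)) · exp(−(x−vt)²/(4Dt)), with n_e·A the pore (flow) area.
Plume center vt = 0.057 × 2000 = 114 m, so the well at 170 m is 56 m downgradient of the peak.
√(4πDt) = 85.37 m, giving peak height M/(n_e·A·√(4πDt)) = 160/(0.34 × 62 × 85.37) = 0.08891 kg/m³.
(x−vt)²/(4Dt) = (56)²/(4 × 0.29 × 2000) = 1.352; exp(−1.352) = 0.2587.
C = 0.08891 × 0.2587 = 0.0230 kg/m³.

0.0230 kg/m³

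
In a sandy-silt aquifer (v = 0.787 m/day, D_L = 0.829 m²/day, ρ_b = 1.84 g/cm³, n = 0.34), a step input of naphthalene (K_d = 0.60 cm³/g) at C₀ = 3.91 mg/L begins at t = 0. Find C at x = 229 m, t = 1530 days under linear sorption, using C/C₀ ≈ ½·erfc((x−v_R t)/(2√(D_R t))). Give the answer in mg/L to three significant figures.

3.86 mg/L

Retardation factor R = 1 + ρ_b·K_d/n = 1 + 1.84 × 0.60/0.34 = 4.247.
Sorption retards both mechanisms: v_R = v/R = 0.1853 m/day, D_R = D/R = 0.1952 m²/day.
v_R·t = 0.1853 × 1530 = 283.509 m; 2√(D_R t) = 34.56 m; argument = (229 − 283.509)/34.56 = -1.577.
C = C₀ × ½·erfc(-1.577) = 3.91 × 0.9871 = 3.86 mg/L.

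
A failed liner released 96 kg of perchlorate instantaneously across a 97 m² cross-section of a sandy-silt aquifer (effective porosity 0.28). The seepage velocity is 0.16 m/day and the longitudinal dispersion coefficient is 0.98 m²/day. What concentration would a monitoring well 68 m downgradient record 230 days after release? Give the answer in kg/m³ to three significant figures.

For an instantaneous plane source, C(x,t) = M/(n_e·A·√(4πDt)) · exp(−(x−vt)²/(4Dt)), with n_e·A the pore (flow) area.
Plume center vt = 0.16 × 230 = 36.8 m, so the well at 68 m is 31.2 m downgradient of the peak.
√(4πDt) = 53.22 m, giving peak height M/(n_e·A·√(4πDt)) = 96/(0.28 × 97 × 53.22) = 0.06642 kg/m³.
(x−vt)²/(4Dt) = (31.2)²/(4 × 0.98 × 230) = 1.080; exp(−1.080) = 0.3396.
C = 0.06642 × 0.3396 = 0.0226 kg/m³.

0.0226 kg/m³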